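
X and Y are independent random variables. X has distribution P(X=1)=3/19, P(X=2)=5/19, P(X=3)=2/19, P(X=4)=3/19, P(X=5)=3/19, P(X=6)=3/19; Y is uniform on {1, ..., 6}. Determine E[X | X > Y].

208/45

P(X > Y) = 15/38.
Summing X·P(x,y) over outcomes with X > Y gives 104/57.
E[X | X > Y] = (104/57) / (15/38) = 208/45.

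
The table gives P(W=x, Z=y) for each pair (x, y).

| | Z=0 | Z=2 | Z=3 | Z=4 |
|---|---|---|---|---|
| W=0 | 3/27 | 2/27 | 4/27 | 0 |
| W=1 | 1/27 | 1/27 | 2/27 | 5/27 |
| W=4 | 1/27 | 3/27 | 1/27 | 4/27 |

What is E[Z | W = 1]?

P(W = 1) = 1/3.
Σ Z·P over the event = 0·(1/27) + 2·(1/27) + 3·(2/27) + 4·(5/27) = 28/27.
E[Z | W = 1] = (28/27) / (1/3) = 28/9.

28/9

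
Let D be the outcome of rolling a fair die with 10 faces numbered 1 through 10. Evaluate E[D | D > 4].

Given D > 4, D is equally likely to be any of {5, 6, 7, 8, 9, 10}.
E[D | D > 4] = (5 + 6 + 7 + 8 + 9 + 10) / 6 = 15/2.

15/2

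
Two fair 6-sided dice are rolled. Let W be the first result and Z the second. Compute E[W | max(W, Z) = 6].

P(max(W, Z) = 6) = 11/36.
Summing W·P(x,y) over outcomes with max(W, Z) = 6 gives 17/12.
E[W | max(W, Z) = 6] = (17/12) / (11/36) = 51/11.

51/11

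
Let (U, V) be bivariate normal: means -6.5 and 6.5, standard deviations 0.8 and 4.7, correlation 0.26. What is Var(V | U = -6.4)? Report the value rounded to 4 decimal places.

20.5967

Var(V | U=x) = (1 − ρ²)·σ_V².
Var(V | U=-6.4) = (4.7)²·(1 − (0.26)²) = 22.09·0.9324 = 20.5967.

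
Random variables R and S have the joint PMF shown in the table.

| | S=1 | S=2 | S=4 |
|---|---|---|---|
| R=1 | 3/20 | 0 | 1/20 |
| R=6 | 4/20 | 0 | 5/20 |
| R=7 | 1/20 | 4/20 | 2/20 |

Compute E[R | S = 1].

P(S = 1) = 2/5.
Σ R·P over the event = 1·(3/20) + 6·(4/20) + 7·(1/20) = 17/10.
E[R | S = 1] = (17/10) / (2/5) = 17/4.

17/4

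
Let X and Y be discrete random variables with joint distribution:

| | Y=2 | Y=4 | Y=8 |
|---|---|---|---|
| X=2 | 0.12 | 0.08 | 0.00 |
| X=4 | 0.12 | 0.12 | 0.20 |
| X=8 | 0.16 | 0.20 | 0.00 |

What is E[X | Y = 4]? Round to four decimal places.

P(Y = 4) = 0.40.
Σ X·P over the event = 2·(0.08) + 4·(0.12) + 8·(0.20) = 2.24.
E[X | Y = 4] = (2.24) / (0.40) = 5.6000.

5.6000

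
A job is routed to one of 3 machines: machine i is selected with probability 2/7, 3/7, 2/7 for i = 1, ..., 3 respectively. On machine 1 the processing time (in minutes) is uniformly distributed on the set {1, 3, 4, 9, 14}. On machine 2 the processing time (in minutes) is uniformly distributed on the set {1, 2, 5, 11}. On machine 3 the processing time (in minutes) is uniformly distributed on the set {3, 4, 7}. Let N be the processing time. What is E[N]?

E[N | machine 1] = (1+3+4+9+14)/5 = 31/5.
E[N | machine 2] = (1+2+5+11)/4 = 19/4.
E[N | machine 3] = (3+4+7)/3 = 14/3.
E[N] = (2/7)·(31/5) + (3/7)·(19/4) + (2/7)·(14/3) = 2159/420.

2159/420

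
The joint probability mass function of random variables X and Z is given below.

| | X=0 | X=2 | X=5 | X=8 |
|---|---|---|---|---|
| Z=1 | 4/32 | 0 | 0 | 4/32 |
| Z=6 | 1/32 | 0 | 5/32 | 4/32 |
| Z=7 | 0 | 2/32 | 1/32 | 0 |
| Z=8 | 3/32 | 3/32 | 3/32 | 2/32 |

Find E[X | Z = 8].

P(Z = 8) = 11/32.
Summing X·P(X=x,Z=y) over the conditioning event gives 37/32.
E[X | Z = 8] = (37/32) / (11/32) = 37/11.

37/11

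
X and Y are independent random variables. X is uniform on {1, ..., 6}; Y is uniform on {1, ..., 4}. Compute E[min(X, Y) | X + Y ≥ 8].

Outcomes with X + Y ≥ 8: (4,4), (5,3), (5,4), (6,2), (6,3), (6,4), each with probability 1/24.
E[min(X, Y) | X + Y ≥ 8] = (4 + 3 + 4 + 2 + 3 + 4) / 6 = 10/3.

10/3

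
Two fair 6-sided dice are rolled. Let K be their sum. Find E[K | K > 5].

P(K > 5) = 13/18.
Σ over the event: 6·5/36 + 7·1/6 + 8·5/36 + 9·1/9 + 10·1/12 + 11·1/18 + 12·1/36 = 53/9.
E[K | K > 5] = (53/9) / (13/18) = 106/13.

106/13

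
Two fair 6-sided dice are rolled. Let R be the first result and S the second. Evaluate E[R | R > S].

P(R > S) = 5/12.
Summing R·P(x,y) over outcomes with R > S gives 35/18.
E[R | R > S] = (35/18) / (5/12) = 14/3.

14/3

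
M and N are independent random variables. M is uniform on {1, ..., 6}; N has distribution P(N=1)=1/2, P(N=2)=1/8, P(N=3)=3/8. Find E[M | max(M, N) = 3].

33/14

P(max(M, N) = 3) = 7/24.
Summing M·P(x,y) over outcomes with max(M, N) = 3 gives 11/16.
E[M | max(M, N) = 3] = (11/16) / (7/24) = 33/14.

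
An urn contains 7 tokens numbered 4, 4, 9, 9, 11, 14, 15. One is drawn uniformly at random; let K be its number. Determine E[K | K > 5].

58/5

P(K > 5) = 5/7.
Σ over the event: 9·2/7 + 11·1/7 + 14·1/7 + 15·1/7 = 58/7.
E[K | K > 5] = (58/7) / (5/7) = 58/5.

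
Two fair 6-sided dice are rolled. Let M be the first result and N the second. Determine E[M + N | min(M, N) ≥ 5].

Outcomes with min(M, N) ≥ 5: (5,5), (5,6), (6,5), (6,6), each with probability 1/36.
E[M + N | min(M, N) ≥ 5] = (10 + 11 + 11 + 12) / 4 = 11.

11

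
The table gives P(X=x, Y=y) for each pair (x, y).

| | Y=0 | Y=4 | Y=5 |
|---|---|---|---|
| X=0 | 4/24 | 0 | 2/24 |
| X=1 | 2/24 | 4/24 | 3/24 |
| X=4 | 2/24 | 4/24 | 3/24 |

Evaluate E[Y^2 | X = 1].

139/9

P(X = 1) = 3/8.
Σ Y^2·P over the event = 0·(2/24) + 16·(4/24) + 25·(3/24) = 139/24.
E[Y^2 | X = 1] = (139/24) / (3/8) = 139/9.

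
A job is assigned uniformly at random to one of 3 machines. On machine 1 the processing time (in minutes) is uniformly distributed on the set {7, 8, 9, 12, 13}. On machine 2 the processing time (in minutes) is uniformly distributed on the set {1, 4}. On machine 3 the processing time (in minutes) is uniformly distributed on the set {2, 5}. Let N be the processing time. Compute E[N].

79/15

E[N | machine 1] = (7+8+9+12+13)/5 = 49/5.
E[N | machine 2] = (1+4)/2 = 5/2.
E[N | machine 3] = (2+5)/2 = 7/2.
By the law of total expectation,
E[N] = (1/3)·(49/5) + (1/3)·(5/2) + (1/3)·(7/2) = 79/15.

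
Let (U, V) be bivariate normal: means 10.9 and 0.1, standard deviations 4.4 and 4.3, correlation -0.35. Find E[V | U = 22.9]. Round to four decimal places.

-4.0045

E[V | U=x] = μ_V + ρ(σ_V/σ_U)(x − μ_U) for jointly normal variables.
E[V | U=22.9] = 0.1 + (-0.35)·(4.3/4.4)·(22.9 − (10.9)) = 0.1 + (-0.342045)·(12) = -4.0045.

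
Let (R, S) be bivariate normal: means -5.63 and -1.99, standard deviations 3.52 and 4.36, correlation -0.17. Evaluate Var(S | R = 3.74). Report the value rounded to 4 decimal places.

18.4602

The conditional variance in a bivariate normal is σ_S²(1 − ρ²), independent of x.
Var(S | R=3.74) = (4.36)²·(1 − (-0.17)²) = 19.0096·0.9711 = 18.4602.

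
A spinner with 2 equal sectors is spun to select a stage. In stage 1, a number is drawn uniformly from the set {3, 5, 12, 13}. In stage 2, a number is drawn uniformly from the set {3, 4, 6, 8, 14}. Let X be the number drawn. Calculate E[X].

E[X | stage 1] = (3+5+12+13)/4 = 33/4.
E[X | stage 2] = (3+4+6+8+14)/5 = 7.
E[X] = (1/2)·(33/4) + (1/2)·(7) = 61/8.

61/8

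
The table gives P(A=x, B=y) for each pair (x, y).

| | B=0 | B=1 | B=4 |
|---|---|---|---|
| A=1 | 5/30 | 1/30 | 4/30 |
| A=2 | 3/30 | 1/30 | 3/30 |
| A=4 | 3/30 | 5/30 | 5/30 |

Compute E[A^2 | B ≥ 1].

181/19

P(B ≥ 1) = 19/30.
Σ A^2·P over the event = 1·(1/30) + 1·(4/30) + 4·(1/30) + 4·(3/30) + 16·(5/30) + 16·(5/30) = 181/30.
E[A^2 | B ≥ 1] = (181/30) / (19/30) = 181/19.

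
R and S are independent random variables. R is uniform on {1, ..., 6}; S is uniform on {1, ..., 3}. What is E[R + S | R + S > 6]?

Outcomes with R + S > 6: (4,3), (5,2), (5,3), (6,1), (6,2), (6,3), each with probability 1/18.
E[R + S | R + S > 6] = (7 + 7 + 8 + 7 + 8 + 9) / 6 = 23/3.

23/3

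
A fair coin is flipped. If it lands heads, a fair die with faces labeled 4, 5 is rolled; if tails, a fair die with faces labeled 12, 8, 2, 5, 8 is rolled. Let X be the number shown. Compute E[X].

E[X | heads] = (4+5)/2 = 9/2.
E[X | tails] = (12+8+2+5+8)/5 = 7.
E[X] = (1/2)·(9/2) + (1/2)·(7) = 23/4.

23/4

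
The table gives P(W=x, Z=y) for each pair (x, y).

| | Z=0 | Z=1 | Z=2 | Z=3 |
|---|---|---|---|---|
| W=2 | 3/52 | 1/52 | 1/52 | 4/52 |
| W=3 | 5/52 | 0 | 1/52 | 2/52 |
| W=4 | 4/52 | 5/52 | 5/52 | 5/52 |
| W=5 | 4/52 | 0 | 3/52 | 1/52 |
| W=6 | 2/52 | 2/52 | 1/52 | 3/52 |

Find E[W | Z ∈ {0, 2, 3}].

P(Z ∈ {0, 2, 3}) = 11/13.
Summing W·P(W=x,Z=y) over the conditioning event gives 43/13.
E[W | Z ∈ {0, 2, 3}] = (43/13) / (11/13) = 43/11.

43/11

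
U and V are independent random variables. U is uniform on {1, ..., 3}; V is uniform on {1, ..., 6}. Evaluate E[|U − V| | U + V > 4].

29/12

P(U + V > 4) = 2/3.
Summing |U−V|·P(x,y) over outcomes with U + V > 4 gives 29/18.
E[|U − V| | U + V > 4] = (29/18) / (2/3) = 29/12.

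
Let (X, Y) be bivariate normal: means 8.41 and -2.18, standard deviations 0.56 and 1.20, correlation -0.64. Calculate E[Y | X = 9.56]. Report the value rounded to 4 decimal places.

-3.7571

The regression of Y on X has slope ρ·σ_Y/σ_X and passes through (μ_X, μ_Y).
E[Y | X=9.56] = -2.18 + (-0.64)·(1.20/0.56)·(9.56 − (8.41)) = -2.18 + (-1.3714)·(1.15) = -3.7571.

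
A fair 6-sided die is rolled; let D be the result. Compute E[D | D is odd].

3

Given D is odd, D is equally likely to be any of {1, 3, 5}.
E[D | D is odd] = (1 + 3 + 5) / 3 = 3.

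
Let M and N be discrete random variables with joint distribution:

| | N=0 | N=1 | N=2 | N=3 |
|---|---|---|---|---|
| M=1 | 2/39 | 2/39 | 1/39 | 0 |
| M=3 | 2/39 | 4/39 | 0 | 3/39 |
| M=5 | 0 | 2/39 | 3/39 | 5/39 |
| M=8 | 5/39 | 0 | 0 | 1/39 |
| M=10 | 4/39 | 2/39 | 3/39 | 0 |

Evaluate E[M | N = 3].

14/3

P(N = 3) = 3/13.
Σ M·P over the event = 3·(3/39) + 5·(5/39) + 8·(1/39) = 14/13.
E[M | N = 3] = (14/13) / (3/13) = 14/3.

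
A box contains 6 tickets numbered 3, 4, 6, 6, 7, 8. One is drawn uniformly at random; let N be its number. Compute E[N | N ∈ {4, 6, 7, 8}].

31/5

P(N ∈ {4, 6, 7, 8}) = 5/6.
Σ over the event: 4·1/6 + 6·1/3 + 7·1/6 + 8·1/6 = 31/6.
E[N | N ∈ {4, 6, 7, 8}] = (31/6) / (5/6) = 31/5.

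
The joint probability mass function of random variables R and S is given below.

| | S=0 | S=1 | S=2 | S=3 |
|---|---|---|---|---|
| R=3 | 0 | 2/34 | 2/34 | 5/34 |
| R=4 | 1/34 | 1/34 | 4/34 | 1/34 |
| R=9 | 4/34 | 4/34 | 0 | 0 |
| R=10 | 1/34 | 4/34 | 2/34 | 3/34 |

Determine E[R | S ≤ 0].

P(S ≤ 0) = 3/17.
Σ R·P over the event = 4·(1/34) + 9·(4/34) + 10·(1/34) = 25/17.
E[R | S ≤ 0] = (25/17) / (3/17) = 25/3.

25/3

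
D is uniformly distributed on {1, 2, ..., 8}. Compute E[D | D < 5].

5/2

Given D < 5, D is equally likely to be any of {1, 2, 3, 4}.
E[D | D < 5] = (1 + 2 + 3 + 4) / 4 = 5/2.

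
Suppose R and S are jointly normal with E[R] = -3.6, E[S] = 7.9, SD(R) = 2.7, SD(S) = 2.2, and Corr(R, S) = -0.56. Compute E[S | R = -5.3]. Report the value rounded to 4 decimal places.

8.6757

E[S | R=x] = μ_S + ρ(σ_S/σ_R)(x − μ_R) for jointly normal variables.
E[S | R=-5.3] = 7.9 + (-0.56)·(2.2/2.7)·(-5.3 − (-3.6)) = 7.9 + (-0.4563)·(-1.7) = 8.6757.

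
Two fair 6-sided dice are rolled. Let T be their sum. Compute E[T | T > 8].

10

P(T > 8) = 5/18.
Σ over the event: 9·1/9 + 10·1/12 + 11·1/18 + 12·1/36 = 25/9.
E[T | T > 8] = (25/9) / (5/18) = 10.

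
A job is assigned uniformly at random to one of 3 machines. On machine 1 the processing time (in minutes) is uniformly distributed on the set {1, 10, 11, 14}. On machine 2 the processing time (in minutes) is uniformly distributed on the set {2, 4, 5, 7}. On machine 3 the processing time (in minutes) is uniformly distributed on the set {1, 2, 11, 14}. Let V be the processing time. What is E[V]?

E[V | machine 1] = (1+10+11+14)/4 = 9.
E[V | machine 2] = (2+4+5+7)/4 = 9/2.
E[V | machine 3] = (1+2+11+14)/4 = 7.
By the law of total expectation,
E[V] = (1/3)·(9) + (1/3)·(9/2) + (1/3)·(7) = 41/6.

41/6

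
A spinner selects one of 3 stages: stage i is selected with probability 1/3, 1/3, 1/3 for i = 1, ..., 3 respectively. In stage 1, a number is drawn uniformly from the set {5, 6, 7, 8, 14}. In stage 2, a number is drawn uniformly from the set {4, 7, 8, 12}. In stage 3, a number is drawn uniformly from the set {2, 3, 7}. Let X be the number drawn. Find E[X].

79/12

E[X | stage 1] = (5+6+7+8+14)/5 = 8.
E[X | stage 2] = (4+7+8+12)/4 = 31/4.
E[X | stage 3] = (2+3+7)/3 = 4.
E[X] = (1/3)·(8) + (1/3)·(31/4) + (1/3)·(4) = 79/12.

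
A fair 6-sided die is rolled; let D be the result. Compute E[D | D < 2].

Given D < 2, D is equally likely to be any of {1}.
E[D | D < 2] = (1) / 1 = 1.

1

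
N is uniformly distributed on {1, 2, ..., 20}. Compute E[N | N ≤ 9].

Given N ≤ 9, N is equally likely to be any of {1, 2, 3, 4, 5, 6, 7, 8, 9}.
E[N | N ≤ 9] = (1 + 2 + 3 + 4 + 5 + 6 + 7 + 8 + 9) / 9 = 5.

5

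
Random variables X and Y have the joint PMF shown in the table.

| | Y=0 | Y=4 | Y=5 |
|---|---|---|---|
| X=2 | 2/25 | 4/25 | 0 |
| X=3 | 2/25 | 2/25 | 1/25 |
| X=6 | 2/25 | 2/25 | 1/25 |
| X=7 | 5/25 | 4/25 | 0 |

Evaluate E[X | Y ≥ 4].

P(Y ≥ 4) = 14/25.
Σ X·P over the event = 2·(4/25) + 3·(2/25) + 3·(1/25) + 6·(2/25) + 6·(1/25) + 7·(4/25) = 63/25.
E[X | Y ≥ 4] = (63/25) / (14/25) = 9/2.

9/2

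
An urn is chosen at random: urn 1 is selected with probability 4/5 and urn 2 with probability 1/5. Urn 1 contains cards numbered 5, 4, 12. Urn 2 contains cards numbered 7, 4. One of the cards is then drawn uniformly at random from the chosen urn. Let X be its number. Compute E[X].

67/10

E[X | urn 1] = (5+4+12)/3 = 7.
E[X | urn 2] = (7+4)/2 = 11/2.
By the law of total expectation,
E[X] = (4/5)·(7) + (1/5)·(11/2) = 67/10.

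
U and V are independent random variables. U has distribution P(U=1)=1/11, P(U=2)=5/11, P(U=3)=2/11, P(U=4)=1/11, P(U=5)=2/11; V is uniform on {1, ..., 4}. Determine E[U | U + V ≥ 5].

95/29

P(U + V ≥ 5) = 29/44.
Summing U·P(x,y) over outcomes with U + V ≥ 5 gives 95/44.
E[U | U + V ≥ 5] = (95/44) / (29/44) = 95/29.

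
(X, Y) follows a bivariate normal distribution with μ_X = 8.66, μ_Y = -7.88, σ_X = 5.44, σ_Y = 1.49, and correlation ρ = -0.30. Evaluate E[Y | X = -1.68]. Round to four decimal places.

-7.0304

E[Y | X=x] = μ_Y + ρ(σ_Y/σ_X)(x − μ_X) for jointly normal variables.
E[Y | X=-1.68] = -7.88 + (-0.30)·(1.49/5.44)·(-1.68 − (8.66)) = -7.88 + (-0.082169)·(-10.34) = -7.0304.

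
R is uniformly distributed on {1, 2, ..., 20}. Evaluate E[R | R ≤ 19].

10

P(R ≤ 19) = 19/20.
E[R | R ≤ 19] = (19/2) / (19/20) = 10.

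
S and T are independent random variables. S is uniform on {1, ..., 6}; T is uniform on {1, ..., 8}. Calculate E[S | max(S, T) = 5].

Outcomes with max(S, T) = 5: (1,5), (2,5), (3,5), (4,5), (5,1), (5,2), (5,3), (5,4), (5,5), each with probability 1/48.
E[S | max(S, T) = 5] = (1 + 2 + 3 + 4 + 5 + 5 + 5 + 5 + 5) / 9 = 35/9.

35/9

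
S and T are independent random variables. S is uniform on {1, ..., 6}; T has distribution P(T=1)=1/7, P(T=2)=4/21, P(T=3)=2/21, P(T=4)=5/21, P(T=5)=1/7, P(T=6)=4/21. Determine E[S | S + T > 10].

P(S + T > 10) = 11/126.
Summing S·P(x,y) over outcomes with S + T > 10 gives 31/63.
E[S | S + T > 10] = (31/63) / (11/126) = 62/11.

62/11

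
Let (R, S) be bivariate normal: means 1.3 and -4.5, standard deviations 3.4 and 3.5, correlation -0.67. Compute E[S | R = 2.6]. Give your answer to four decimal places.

For a bivariate normal, E[S | R=x] = μ_S + ρ·(σ_S/σ_R)·(x − μ_R).
E[S | R=2.6] = -4.5 + (-0.67)·(3.5/3.4)·(2.6 − (1.3)) = -4.5 + (-0.68971)·(1.3) = -5.3966.

-5.3966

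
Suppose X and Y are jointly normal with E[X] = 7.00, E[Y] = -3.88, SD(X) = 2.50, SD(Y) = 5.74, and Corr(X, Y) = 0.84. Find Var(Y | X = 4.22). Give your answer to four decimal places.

The conditional variance in a bivariate normal is σ_Y²(1 − ρ²), independent of x.
Var(Y | X=4.22) = (5.74)²·(1 − (0.84)²) = 32.9476·0.2944 = 9.6998.

9.6998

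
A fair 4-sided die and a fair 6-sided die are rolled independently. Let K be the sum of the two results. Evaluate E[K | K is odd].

6

P(K is odd) = 1/2.
Σ over the event: 3·1/12 + 5·1/6 + 7·1/6 + 9·1/12 = 3.
E[K | K is odd] = (3) / (1/2) = 6.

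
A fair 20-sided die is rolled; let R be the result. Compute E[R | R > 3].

P(R > 3) = 17/20.
E[R | R > 3] = (51/5) / (17/20) = 12.

12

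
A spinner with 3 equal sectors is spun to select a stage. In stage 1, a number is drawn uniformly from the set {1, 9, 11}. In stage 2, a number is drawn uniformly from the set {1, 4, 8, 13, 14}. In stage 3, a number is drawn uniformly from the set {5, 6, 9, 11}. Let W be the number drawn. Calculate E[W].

91/12

E[W | stage 1] = (1+9+11)/3 = 7.
E[W | stage 2] = (1+4+8+13+14)/5 = 8.
E[W | stage 3] = (5+6+9+11)/4 = 31/4.
E[W] = (1/3)·(7) + (1/3)·(8) + (1/3)·(31/4) = 91/12.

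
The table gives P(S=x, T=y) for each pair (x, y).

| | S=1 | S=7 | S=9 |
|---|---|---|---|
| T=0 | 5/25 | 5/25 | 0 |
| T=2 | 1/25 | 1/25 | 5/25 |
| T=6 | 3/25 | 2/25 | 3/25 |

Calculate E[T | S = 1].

20/9

P(S = 1) = 9/25.
Σ T·P over the event = 0·(5/25) + 2·(1/25) + 6·(3/25) = 4/5.
E[T | S = 1] = (4/5) / (9/25) = 20/9.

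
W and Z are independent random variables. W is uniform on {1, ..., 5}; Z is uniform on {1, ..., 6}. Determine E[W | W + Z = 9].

Outcomes with W + Z = 9: (3,6), (4,5), (5,4), each with probability 1/30.
E[W | W + Z = 9] = (3 + 4 + 5) / 3 = 4.

4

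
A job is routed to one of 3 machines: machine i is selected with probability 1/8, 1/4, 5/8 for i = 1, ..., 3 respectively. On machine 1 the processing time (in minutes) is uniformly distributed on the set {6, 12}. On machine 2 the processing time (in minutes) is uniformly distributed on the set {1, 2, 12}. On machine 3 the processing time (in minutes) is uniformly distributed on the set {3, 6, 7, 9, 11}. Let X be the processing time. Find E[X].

55/8

E[X | machine 1] = (6+12)/2 = 9.
E[X | machine 2] = (1+2+12)/3 = 5.
E[X | machine 3] = (3+6+7+9+11)/5 = 36/5.
By the law of total expectation,
E[X] = (1/8)·(9) + (1/4)·(5) + (5/8)·(36/5) = 55/8.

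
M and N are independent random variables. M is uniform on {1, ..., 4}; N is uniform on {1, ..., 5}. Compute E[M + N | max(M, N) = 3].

24/5

Outcomes with max(M, N) = 3: (1,3), (2,3), (3,1), (3,2), (3,3), each with probability 1/20.
E[M + N | max(M, N) = 3] = (4 + 5 + 4 + 5 + 6) / 5 = 24/5.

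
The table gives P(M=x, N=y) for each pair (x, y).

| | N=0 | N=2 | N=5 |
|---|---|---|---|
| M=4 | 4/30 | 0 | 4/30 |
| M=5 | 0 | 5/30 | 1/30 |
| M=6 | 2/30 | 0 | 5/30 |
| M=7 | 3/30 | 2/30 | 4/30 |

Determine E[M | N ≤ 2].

11/2

P(N ≤ 2) = 8/15.
Σ M·P over the event = 4·(4/30) + 5·(5/30) + 6·(2/30) + 7·(3/30) + 7·(2/30) = 44/15.
E[M | N ≤ 2] = (44/15) / (8/15) = 11/2.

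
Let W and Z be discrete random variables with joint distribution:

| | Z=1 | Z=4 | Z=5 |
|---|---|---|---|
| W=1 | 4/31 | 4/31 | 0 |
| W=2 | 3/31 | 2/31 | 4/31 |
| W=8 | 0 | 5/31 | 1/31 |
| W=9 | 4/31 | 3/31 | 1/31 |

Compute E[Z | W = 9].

P(W = 9) = 8/31.
Summing Z·P(W=x,Z=y) over the conditioning event gives 21/31.
E[Z | W = 9] = (21/31) / (8/31) = 21/8.

21/8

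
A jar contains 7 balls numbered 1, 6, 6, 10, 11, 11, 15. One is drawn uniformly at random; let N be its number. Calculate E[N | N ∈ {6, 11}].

17/2

P(N ∈ {6, 11}) = 4/7.
Σ over the event: 6·2/7 + 11·2/7 = 34/7.
E[N | N ∈ {6, 11}] = (34/7) / (4/7) = 17/2.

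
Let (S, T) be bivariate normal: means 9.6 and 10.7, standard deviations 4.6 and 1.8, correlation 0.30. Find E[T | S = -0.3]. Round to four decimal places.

9.5378

For a bivariate normal, E[T | S=x] = μ_T + ρ·(σ_T/σ_S)·(x − μ_S).
E[T | S=-0.3] = 10.7 + (0.30)·(1.8/4.6)·(-0.3 − (9.6)) = 10.7 + (0.11739)·(-9.9) = 9.5378.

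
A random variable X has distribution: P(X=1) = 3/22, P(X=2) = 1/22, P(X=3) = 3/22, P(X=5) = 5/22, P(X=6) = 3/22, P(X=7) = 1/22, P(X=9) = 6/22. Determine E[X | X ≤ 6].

P(X ≤ 6) = 15/22.
Σ over the event: 1·3/22 + 2·1/22 + 3·3/22 + 5·5/22 + 6·3/22 = 57/22.
E[X | X ≤ 6] = (57/22) / (15/22) = 19/5.

19/5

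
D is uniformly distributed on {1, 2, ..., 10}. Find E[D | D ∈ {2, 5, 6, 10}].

23/4

P(D ∈ {2, 5, 6, 10}) = 2/5.
Σ over the event: 2·1/10 + 5·1/10 + 6·1/10 + 10·1/10 = 23/10.
E[D | D ∈ {2, 5, 6, 10}] = (23/10) / (2/5) = 23/4.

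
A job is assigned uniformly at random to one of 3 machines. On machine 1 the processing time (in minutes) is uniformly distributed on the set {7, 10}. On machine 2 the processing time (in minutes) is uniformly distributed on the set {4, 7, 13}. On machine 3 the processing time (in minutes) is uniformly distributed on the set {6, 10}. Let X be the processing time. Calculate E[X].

49/6

E[X | machine 1] = (7+10)/2 = 17/2.
E[X | machine 2] = (4+7+13)/3 = 8.
E[X | machine 3] = (6+10)/2 = 8.
E[X] = (1/3)·(17/2) + (1/3)·(8) + (1/3)·(8) = 49/6.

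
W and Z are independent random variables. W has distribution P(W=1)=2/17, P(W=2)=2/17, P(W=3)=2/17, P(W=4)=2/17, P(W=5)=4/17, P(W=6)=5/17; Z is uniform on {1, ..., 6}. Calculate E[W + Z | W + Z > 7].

P(W + Z > 7) = 53/102.
Summing (W+Z)·P(x,y) over outcomes with W + Z > 7 gives 253/51.
E[W + Z | W + Z > 7] = (253/51) / (53/102) = 506/53.

506/53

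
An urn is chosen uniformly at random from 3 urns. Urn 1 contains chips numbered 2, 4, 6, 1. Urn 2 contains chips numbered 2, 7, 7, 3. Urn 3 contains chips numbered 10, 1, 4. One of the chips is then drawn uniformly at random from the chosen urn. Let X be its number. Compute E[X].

E[X | urn 1] = (2+4+6+1)/4 = 13/4.
E[X | urn 2] = (2+7+7+3)/4 = 19/4.
E[X | urn 3] = (10+1+4)/3 = 5.
By the law of total expectation,
E[X] = (1/3)·(13/4) + (1/3)·(19/4) + (1/3)·(5) = 13/3.

13/3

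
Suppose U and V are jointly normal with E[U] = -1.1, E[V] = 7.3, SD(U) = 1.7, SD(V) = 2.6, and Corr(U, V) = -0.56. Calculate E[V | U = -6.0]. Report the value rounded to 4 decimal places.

11.4967

For a bivariate normal, E[V | U=x] = μ_V + ρ·(σ_V/σ_U)·(x − μ_U).
E[V | U=-6.0] = 7.3 + (-0.56)·(2.6/1.7)·(-6.0 − (-1.1)) = 7.3 + (-0.85647)·(-4.9) = 11.4967.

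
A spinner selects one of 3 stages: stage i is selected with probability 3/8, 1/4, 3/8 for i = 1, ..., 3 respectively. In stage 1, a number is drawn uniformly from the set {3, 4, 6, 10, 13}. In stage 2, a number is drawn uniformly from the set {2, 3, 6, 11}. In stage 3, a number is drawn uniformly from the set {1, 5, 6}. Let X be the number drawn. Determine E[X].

223/40

E[X | stage 1] = (3+4+6+10+13)/5 = 36/5.
E[X | stage 2] = (2+3+6+11)/4 = 11/2.
E[X | stage 3] = (1+5+6)/3 = 4.
E[X] = (3/8)·(36/5) + (1/4)·(11/2) + (3/8)·(4) = 223/40.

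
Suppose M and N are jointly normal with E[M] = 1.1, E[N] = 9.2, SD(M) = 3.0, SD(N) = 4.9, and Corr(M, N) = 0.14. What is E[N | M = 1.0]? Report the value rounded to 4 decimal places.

The regression of N on M has slope ρ·σ_N/σ_M and passes through (μ_M, μ_N).
E[N | M=1.0] = 9.2 + (0.14)·(4.9/3.0)·(1.0 − (1.1)) = 9.2 + (0.22867)·(-0.1) = 9.1771.

9.1771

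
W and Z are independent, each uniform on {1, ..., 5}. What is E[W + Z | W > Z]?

Outcomes with W > Z: (2,1), (3,1), (3,2), (4,1), (4,2), (4,3), (5,1), (5,2), (5,3), (5,4), each with probability 1/25.
E[W + Z | W > Z] = (3 + 4 + 5 + 5 + 6 + 7 + 6 + 7 + 8 + 9) / 10 = 6.

6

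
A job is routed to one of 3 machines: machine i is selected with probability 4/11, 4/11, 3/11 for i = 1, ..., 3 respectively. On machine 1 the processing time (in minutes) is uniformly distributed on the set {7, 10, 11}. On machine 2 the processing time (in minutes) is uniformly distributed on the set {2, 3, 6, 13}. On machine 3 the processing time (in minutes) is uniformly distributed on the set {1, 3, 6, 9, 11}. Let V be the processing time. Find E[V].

238/33

E[V | machine 1] = (7+10+11)/3 = 28/3.
E[V | machine 2] = (2+3+6+13)/4 = 6.
E[V | machine 3] = (1+3+6+9+11)/5 = 6.
By the law of total expectation,
E[V] = (4/11)·(28/3) + (4/11)·(6) + (3/11)·(6) = 238/33.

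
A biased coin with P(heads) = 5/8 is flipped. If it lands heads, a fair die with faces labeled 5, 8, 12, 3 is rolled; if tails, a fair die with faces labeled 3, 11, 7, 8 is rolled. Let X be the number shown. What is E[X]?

227/32

E[X | heads] = (5+8+12+3)/4 = 7.
E[X | tails] = (3+11+7+8)/4 = 29/4.
By the law of total expectation,
E[X] = (5/8)·(7) + (3/8)·(29/4) = 227/32.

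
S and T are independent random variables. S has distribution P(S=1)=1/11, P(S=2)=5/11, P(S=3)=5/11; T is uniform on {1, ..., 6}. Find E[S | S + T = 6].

P(S + T = 6) = 1/6.
Summing S·P(x,y) over outcomes with S + T = 6 gives 13/33.
E[S | S + T = 6] = (13/33) / (1/6) = 26/11.

26/11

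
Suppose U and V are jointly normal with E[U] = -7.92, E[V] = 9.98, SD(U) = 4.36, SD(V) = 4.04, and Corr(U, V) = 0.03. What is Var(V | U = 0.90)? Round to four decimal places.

16.3069

Var(V | U=x) = (1 − ρ²)·σ_V².
Var(V | U=0.90) = (4.04)²·(1 − (0.03)²) = 16.3216·0.9991 = 16.3069.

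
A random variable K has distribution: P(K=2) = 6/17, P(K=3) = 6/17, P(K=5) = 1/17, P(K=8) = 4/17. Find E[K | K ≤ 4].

5/2

P(K ≤ 4) = 12/17.
Σ over the event: 2·6/17 + 3·6/17 = 30/17.
E[K | K ≤ 4] = (30/17) / (12/17) = 5/2.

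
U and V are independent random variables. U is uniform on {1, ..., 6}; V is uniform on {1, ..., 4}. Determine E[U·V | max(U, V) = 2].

8/3

Outcomes with max(U, V) = 2: (1,2), (2,1), (2,2), each with probability 1/24.
E[U·V | max(U, V) = 2] = (2 + 2 + 4) / 3 = 8/3.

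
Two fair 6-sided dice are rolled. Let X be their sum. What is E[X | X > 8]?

10

P(X > 8) = 5/18.
Σ over the event: 9·1/9 + 10·1/12 + 11·1/18 + 12·1/36 = 25/9.
E[X | X > 8] = (25/9) / (5/18) = 10.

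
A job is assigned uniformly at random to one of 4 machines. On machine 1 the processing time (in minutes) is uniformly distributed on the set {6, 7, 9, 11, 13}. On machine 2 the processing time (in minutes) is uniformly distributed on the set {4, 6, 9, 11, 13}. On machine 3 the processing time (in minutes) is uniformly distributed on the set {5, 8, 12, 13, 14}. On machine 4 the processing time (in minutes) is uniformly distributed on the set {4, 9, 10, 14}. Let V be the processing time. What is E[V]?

E[V | machine 1] = (6+7+9+11+13)/5 = 46/5.
E[V | machine 2] = (4+6+9+11+13)/5 = 43/5.
E[V | machine 3] = (5+8+12+13+14)/5 = 52/5.
E[V | machine 4] = (4+9+10+14)/4 = 37/4.
E[V] = (1/4)·(46/5) + (1/4)·(43/5) + (1/4)·(52/5) + (1/4)·(37/4) = 749/80.

749/80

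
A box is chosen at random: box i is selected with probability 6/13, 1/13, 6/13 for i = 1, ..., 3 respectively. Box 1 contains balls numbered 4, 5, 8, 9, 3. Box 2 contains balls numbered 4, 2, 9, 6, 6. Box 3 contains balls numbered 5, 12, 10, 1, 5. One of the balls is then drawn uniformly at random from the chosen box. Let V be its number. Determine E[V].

E[V | box 1] = (4+5+8+9+3)/5 = 29/5.
E[V | box 2] = (4+2+9+6+6)/5 = 27/5.
E[V | box 3] = (5+12+10+1+5)/5 = 33/5.
By the law of total expectation,
E[V] = (6/13)·(29/5) + (1/13)·(27/5) + (6/13)·(33/5) = 399/65.

399/65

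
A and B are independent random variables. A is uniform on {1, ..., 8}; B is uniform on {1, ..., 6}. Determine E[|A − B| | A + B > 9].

12/5

P(A + B > 9) = 5/16.
Summing |A−B|·P(x,y) over outcomes with A + B > 9 gives 3/4.
E[|A − B| | A + B > 9] = (3/4) / (5/16) = 12/5.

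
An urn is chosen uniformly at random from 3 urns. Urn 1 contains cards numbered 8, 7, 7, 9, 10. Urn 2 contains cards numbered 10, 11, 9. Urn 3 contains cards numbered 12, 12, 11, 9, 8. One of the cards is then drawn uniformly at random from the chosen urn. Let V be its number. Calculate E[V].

E[V | urn 1] = (8+7+7+9+10)/5 = 41/5.
E[V | urn 2] = (10+11+9)/3 = 10.
E[V | urn 3] = (12+12+11+9+8)/5 = 52/5.
E[V] = (1/3)·(41/5) + (1/3)·(10) + (1/3)·(52/5) = 143/15.

143/15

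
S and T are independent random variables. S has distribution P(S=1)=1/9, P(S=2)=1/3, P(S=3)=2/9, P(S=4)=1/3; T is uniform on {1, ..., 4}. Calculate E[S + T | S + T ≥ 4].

176/31

P(S + T ≥ 4) = 31/36.
Summing (S+T)·P(x,y) over outcomes with S + T ≥ 4 gives 44/9.
E[S + T | S + T ≥ 4] = (44/9) / (31/36) = 176/31.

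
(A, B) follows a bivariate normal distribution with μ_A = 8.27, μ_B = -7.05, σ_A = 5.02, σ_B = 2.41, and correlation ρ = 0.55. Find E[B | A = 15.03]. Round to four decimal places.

-5.2651

The regression of B on A has slope ρ·σ_B/σ_A and passes through (μ_A, μ_B).
E[B | A=15.03] = -7.05 + (0.55)·(2.41/5.02)·(15.03 − (8.27)) = -7.05 + (0.26404)·(6.76) = -5.2651.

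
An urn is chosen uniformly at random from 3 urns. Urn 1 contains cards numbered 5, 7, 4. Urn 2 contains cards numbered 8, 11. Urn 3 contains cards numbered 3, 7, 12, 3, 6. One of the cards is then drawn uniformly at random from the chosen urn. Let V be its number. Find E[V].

631/90

E[V | urn 1] = (5+7+4)/3 = 16/3.
E[V | urn 2] = (8+11)/2 = 19/2.
E[V | urn 3] = (3+7+12+3+6)/5 = 31/5.
By the law of total expectation,
E[V] = (1/3)·(16/3) + (1/3)·(19/2) + (1/3)·(31/5) = 631/90.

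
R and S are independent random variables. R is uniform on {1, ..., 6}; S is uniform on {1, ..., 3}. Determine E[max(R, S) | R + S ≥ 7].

Outcomes with R + S ≥ 7: (4,3), (5,2), (5,3), (6,1), (6,2), (6,3), each with probability 1/18.
E[max(R, S) | R + S ≥ 7] = (4 + 5 + 5 + 6 + 6 + 6) / 6 = 16/3.

16/3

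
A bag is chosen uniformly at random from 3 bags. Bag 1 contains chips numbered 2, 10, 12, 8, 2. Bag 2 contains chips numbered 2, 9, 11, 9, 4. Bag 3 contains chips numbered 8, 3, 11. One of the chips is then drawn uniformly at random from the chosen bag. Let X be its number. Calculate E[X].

317/45

E[X | bag 1] = (2+10+12+8+2)/5 = 34/5.
E[X | bag 2] = (2+9+11+9+4)/5 = 7.
E[X | bag 3] = (8+3+11)/3 = 22/3.
E[X] = (1/3)·(34/5) + (1/3)·(7) + (1/3)·(22/3) = 317/45.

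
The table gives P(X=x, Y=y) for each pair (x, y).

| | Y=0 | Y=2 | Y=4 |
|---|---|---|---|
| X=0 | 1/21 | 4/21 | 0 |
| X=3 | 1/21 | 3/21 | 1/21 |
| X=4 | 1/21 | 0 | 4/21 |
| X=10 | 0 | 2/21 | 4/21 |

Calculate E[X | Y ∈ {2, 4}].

44/9

P(Y ∈ {2, 4}) = 6/7.
Summing X·P(X=x,Y=y) over the conditioning event gives 88/21.
E[X | Y ∈ {2, 4}] = (88/21) / (6/7) = 44/9.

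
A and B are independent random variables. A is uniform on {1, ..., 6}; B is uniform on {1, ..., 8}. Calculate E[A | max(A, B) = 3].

Outcomes with max(A, B) = 3: (1,3), (2,3), (3,1), (3,2), (3,3), each with probability 1/48.
E[A | max(A, B) = 3] = (1 + 2 + 3 + 3 + 3) / 5 = 12/5.

12/5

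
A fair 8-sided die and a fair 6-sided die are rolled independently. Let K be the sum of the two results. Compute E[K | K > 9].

P(K > 9) = 5/16.
Σ over the event: 10·5/48 + 11·1/12 + 12·1/16 + 13·1/24 + 14·1/48 = 85/24.
E[K | K > 9] = (85/24) / (5/16) = 34/3.

34/3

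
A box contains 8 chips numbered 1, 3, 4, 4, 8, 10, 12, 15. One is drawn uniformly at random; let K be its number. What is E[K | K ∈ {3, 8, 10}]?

P(K ∈ {3, 8, 10}) = 3/8.
Σ over the event: 3·1/8 + 8·1/8 + 10·1/8 = 21/8.
E[K | K ∈ {3, 8, 10}] = (21/8) / (3/8) = 7.

7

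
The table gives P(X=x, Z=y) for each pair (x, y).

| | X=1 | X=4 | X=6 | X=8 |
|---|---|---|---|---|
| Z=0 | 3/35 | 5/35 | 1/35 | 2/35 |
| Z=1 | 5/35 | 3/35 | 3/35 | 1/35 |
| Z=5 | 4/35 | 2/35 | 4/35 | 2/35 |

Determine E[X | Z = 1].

43/12

P(Z = 1) = 12/35.
Summing X·P(X=x,Z=y) over the conditioning event gives 43/35.
E[X | Z = 1] = (43/35) / (12/35) = 43/12.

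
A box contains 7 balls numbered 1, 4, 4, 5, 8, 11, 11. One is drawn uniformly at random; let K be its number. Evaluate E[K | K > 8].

P(K > 8) = 2/7.
Σ over the event: 11·2/7 = 22/7.
E[K | K > 8] = (22/7) / (2/7) = 11.

11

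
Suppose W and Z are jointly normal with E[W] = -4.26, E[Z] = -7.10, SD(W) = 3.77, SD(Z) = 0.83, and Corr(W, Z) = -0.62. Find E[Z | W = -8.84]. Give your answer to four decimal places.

-6.4748

For a bivariate normal, E[Z | W=x] = μ_Z + ρ·(σ_Z/σ_W)·(x − μ_W).
E[Z | W=-8.84] = -7.10 + (-0.62)·(0.83/3.77)·(-8.84 − (-4.26)) = -7.10 + (-0.1365)·(-4.58) = -6.4748.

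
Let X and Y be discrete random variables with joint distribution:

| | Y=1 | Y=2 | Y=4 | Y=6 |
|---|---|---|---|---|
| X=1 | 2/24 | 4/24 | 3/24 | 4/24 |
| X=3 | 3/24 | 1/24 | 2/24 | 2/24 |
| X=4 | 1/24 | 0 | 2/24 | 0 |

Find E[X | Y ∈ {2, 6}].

17/11

P(Y ∈ {2, 6}) = 11/24.
Σ X·P over the event = 1·(4/24) + 1·(4/24) + 3·(1/24) + 3·(2/24) = 17/24.
E[X | Y ∈ {2, 6}] = (17/24) / (11/24) = 17/11.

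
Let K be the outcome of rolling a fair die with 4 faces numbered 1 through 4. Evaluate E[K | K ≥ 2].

3

Given K ≥ 2, K is equally likely to be any of {2, 3, 4}.
E[K | K ≥ 2] = (2 + 3 + 4) / 3 = 3.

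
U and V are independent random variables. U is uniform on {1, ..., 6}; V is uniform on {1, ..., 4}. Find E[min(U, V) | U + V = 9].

7/2

Outcomes with U + V = 9: (5,4), (6,3), each with probability 1/24.
E[min(U, V) | U + V = 9] = (4 + 3) / 2 = 7/2.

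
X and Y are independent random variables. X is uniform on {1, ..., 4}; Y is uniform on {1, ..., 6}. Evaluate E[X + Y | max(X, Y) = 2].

10/3

P(max(X, Y) = 2) = 1/8.
Summing (X+Y)·P(x,y) over outcomes with max(X, Y) = 2 gives 5/12.
E[X + Y | max(X, Y) = 2] = (5/12) / (1/8) = 10/3.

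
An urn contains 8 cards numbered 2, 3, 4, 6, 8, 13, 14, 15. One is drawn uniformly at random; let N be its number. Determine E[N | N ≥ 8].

25/2

P(N ≥ 8) = 1/2.
Σ over the event: 8·1/8 + 13·1/8 + 14·1/8 + 15·1/8 = 25/4.
E[N | N ≥ 8] = (25/4) / (1/2) = 25/2.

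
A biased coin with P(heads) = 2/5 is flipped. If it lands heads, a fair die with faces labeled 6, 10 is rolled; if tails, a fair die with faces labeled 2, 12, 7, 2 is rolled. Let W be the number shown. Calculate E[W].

133/20

E[W | heads] = (6+10)/2 = 8.
E[W | tails] = (2+12+7+2)/4 = 23/4.
By the law of total expectation,
E[W] = (2/5)·(8) + (3/5)·(23/4) = 133/20.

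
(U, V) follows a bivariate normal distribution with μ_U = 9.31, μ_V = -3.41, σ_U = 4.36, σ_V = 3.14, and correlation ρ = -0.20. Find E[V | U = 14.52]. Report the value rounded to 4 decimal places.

For a bivariate normal, E[V | U=x] = μ_V + ρ·(σ_V/σ_U)·(x − μ_U).
E[V | U=14.52] = -3.41 + (-0.20)·(3.14/4.36)·(14.52 − (9.31)) = -3.41 + (-0.14404)·(5.21) = -4.1604.

-4.1604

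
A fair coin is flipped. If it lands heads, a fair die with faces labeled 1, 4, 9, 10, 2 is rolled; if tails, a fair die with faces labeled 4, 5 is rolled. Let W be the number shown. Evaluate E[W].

97/20

E[W | heads] = (1+4+9+10+2)/5 = 26/5.
E[W | tails] = (4+5)/2 = 9/2.
E[W] = (1/2)·(26/5) + (1/2)·(9/2) = 97/20.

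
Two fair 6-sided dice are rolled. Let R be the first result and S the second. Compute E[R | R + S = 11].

Outcomes with R + S = 11: (5,6), (6,5), each with probability 1/36.
E[R | R + S = 11] = (5 + 6) / 2 = 11/2.

11/2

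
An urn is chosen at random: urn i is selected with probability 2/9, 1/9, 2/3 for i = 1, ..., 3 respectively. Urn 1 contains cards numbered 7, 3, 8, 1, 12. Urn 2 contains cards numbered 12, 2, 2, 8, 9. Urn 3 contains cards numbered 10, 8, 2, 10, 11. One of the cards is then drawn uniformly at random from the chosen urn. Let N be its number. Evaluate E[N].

341/45

E[N | urn 1] = (7+3+8+1+12)/5 = 31/5.
E[N | urn 2] = (12+2+2+8+9)/5 = 33/5.
E[N | urn 3] = (10+8+2+10+11)/5 = 41/5.
E[N] = (2/9)·(31/5) + (1/9)·(33/5) + (2/3)·(41/5) = 341/45.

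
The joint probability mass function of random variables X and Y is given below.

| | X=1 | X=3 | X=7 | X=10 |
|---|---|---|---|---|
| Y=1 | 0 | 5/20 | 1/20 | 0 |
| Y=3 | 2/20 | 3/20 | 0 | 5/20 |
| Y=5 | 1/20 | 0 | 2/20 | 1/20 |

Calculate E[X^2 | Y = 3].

P(Y = 3) = 1/2.
Σ X^2·P over the event = 1·(2/20) + 9·(3/20) + 100·(5/20) = 529/20.
E[X^2 | Y = 3] = (529/20) / (1/2) = 529/10.

529/10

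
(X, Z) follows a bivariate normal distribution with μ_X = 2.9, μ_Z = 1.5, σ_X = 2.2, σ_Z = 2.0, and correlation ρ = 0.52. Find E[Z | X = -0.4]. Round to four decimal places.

The regression of Z on X has slope ρ·σ_Z/σ_X and passes through (μ_X, μ_Z).
E[Z | X=-0.4] = 1.5 + (0.52)·(2.0/2.2)·(-0.4 − (2.9)) = 1.5 + (0.47273)·(-3.3) = -0.0600.

-0.0600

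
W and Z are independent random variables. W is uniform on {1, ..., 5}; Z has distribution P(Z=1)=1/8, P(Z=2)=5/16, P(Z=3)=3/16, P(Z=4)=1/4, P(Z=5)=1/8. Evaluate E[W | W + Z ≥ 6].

P(W + Z ≥ 6) = 47/80.
Summing W·P(x,y) over outcomes with W + Z ≥ 6 gives 177/80.
E[W | W + Z ≥ 6] = (177/80) / (47/80) = 177/47.

177/47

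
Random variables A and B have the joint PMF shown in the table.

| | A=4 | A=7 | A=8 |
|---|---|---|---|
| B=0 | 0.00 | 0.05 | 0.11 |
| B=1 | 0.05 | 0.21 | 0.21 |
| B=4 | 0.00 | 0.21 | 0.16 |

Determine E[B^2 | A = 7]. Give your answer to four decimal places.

7.5957

P(A = 7) = 0.47.
Σ B^2·P over the event = 0·(0.05) + 1·(0.21) + 16·(0.21) = 3.57.
E[B^2 | A = 7] = (3.57) / (0.47) = 7.5957.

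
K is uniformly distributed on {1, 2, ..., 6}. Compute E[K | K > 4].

Given K > 4, K is equally likely to be any of {5, 6}.
E[K | K > 4] = (5 + 6) / 2 = 11/2.

11/2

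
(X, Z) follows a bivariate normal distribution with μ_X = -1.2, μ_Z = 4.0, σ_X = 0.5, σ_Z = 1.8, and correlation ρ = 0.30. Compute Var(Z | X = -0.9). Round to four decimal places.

2.9484

Var(Z | X=x) = (1 − ρ²)·σ_Z².
Var(Z | X=-0.9) = (1.8)²·(1 − (0.30)²) = 3.24·0.91 = 2.9484.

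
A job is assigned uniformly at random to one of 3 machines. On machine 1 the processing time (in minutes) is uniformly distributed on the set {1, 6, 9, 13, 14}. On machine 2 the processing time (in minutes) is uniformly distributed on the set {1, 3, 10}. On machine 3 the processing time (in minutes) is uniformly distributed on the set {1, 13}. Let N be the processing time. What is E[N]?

304/45

E[N | machine 1] = (1+6+9+13+14)/5 = 43/5.
E[N | machine 2] = (1+3+10)/3 = 14/3.
E[N | machine 3] = (1+13)/2 = 7.
E[N] = (1/3)·(43/5) + (1/3)·(14/3) + (1/3)·(7) = 304/45.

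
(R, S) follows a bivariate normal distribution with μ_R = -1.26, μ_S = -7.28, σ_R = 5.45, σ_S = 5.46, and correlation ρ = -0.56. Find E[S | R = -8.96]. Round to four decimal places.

The regression of S on R has slope ρ·σ_S/σ_R and passes through (μ_R, μ_S).
E[S | R=-8.96] = -7.28 + (-0.56)·(5.46/5.45)·(-8.96 − (-1.26)) = -7.28 + (-0.56103)·(-7.7) = -2.9601.

-2.9601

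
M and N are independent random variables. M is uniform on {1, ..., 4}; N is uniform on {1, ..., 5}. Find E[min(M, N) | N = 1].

1

Outcomes with N = 1: (1,1), (2,1), (3,1), (4,1), each with probability 1/20.
E[min(M, N) | N = 1] = (1 + 1 + 1 + 1) / 4 = 1.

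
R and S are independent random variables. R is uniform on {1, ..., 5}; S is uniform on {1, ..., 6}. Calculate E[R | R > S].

4

Outcomes with R > S: (2,1), (3,1), (3,2), (4,1), (4,2), (4,3), (5,1), (5,2), (5,3), (5,4), each with probability 1/30.
E[R | R > S] = (2 + 3 + 3 + 4 + 4 + 4 + 5 + 5 + 5 + 5) / 10 = 4.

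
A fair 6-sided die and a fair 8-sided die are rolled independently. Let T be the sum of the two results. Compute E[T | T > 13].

P(T > 13) = 1/48.
Σ over the event: 14·1/48 = 7/24.
E[T | T > 13] = (7/24) / (1/48) = 14.

14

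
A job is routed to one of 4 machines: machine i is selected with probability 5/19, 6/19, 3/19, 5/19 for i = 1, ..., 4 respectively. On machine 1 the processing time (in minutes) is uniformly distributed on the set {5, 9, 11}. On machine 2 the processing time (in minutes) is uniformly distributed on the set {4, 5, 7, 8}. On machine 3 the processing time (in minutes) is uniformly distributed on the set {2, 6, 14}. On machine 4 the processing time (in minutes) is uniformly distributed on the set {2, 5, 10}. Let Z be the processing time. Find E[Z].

E[Z | machine 1] = (5+9+11)/3 = 25/3.
E[Z | machine 2] = (4+5+7+8)/4 = 6.
E[Z | machine 3] = (2+6+14)/3 = 22/3.
E[Z | machine 4] = (2+5+10)/3 = 17/3.
E[Z] = (5/19)·(25/3) + (6/19)·(6) + (3/19)·(22/3) + (5/19)·(17/3) = 128/19.

128/19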